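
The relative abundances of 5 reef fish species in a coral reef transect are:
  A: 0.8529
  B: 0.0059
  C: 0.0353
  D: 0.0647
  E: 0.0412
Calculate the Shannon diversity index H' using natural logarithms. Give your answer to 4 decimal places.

Each pᵢ ln pᵢ term (working shown to 6 dp, full precision carried): 0.8529×(-0.159113)=-0.135707, 0.0059×(-5.132803)=-0.030284, 0.0353×(-3.343872)=-0.118039, 0.0647×(-2.737994)=-0.177148, 0.0412×(-3.189317)=-0.131400.
Sum = -0.592578, so H' = 0.5926.

0.5926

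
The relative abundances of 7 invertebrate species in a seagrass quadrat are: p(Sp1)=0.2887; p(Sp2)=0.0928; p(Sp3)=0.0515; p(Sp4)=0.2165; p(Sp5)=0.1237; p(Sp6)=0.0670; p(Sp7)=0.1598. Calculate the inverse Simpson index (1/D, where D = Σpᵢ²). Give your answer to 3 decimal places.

5.353

D = 0.2887² + 0.0928² + 0.0515² + 0.2165² + 0.1237² + 0.067² + 0.1598² = 0.0833477 + 0.0086118 + 0.0026522 + 0.0468722 + 0.0153017 + 0.0044890 + 0.0255360 = 0.1868108 (working shown to 7 dp, full precision carried).
So 1/D = 5.35301, i.e. 5.353 to 3 decimal places.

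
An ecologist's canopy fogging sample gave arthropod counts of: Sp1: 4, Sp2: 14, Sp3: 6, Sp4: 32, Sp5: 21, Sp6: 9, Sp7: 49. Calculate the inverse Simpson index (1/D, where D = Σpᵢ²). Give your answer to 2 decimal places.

4.34

Total N = 4+14+6+32+21+9+49 = 135, so the proportions are 0.02963, 0.103704, 0.044444, 0.237037, 0.155556, 0.066667, 0.362963 (working shown to 6 dp, full precision carried).
D = 0.02963² + 0.103704² + 0.044444² + 0.237037² + 0.155556² + 0.066667² + 0.362963² = 0.000878 + 0.010754 + 0.001975 + 0.056187 + 0.024198 + 0.004444 + 0.131742 = 0.230178.
So 1/D = 4.3445, i.e. 4.34 to 2 decimal places.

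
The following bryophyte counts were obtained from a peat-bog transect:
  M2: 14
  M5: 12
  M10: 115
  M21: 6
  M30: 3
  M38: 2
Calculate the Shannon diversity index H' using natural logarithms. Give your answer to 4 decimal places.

Total N = 14+12+115+6+3+2 = 152, so the proportions are 0.092105, 0.078947, 0.756579, 0.039474, 0.019737, 0.013158 (working shown to 6 dp, full precision carried).
Each pᵢ ln pᵢ term: 0.092105×(-2.384823)=-0.219655, 0.078947×(-2.538974)=-0.200445, 0.756579×(-0.278948)=-0.211046, 0.039474×(-3.232121)=-0.127584, 0.019737×(-3.925268)=-0.077472, 0.013158×(-4.330733)=-0.056983.
Sum = -0.893186, so H' = 0.8932.

0.8932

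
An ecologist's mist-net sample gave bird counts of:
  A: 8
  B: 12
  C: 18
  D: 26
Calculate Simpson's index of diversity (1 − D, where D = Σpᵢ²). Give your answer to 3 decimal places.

Total N = 8+12+18+26 = 64, so the proportions are 0.125, 0.1875, 0.28125, 0.40625 (working shown to 5 dp, full precision carried).
D = 0.125² + 0.1875² + 0.28125² + 0.40625² = 0.01562 + 0.03516 + 0.07910 + 0.16504 = 0.29492.
So 1 − D = 0.70508, i.e. 0.705 to 3 decimal places.

0.705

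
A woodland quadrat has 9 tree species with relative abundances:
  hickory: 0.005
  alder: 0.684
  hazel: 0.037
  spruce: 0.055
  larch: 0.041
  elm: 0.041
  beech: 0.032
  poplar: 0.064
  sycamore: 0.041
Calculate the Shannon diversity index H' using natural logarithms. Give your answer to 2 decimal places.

1.25

Each pᵢ ln pᵢ term (working shown to 4 dp, full precision carried): 0.005×(-5.2983)=-0.0265, 0.684×(-0.3798)=-0.2598, 0.037×(-3.2968)=-0.1220, 0.055×(-2.9004)=-0.1595, 0.041×(-3.1942)=-0.1310, 0.041×(-3.1942)=-0.1310, 0.032×(-3.4420)=-0.1101, 0.064×(-2.7489)=-0.1759, 0.041×(-3.1942)=-0.1310.
Sum = -1.2467, so H' = 1.25.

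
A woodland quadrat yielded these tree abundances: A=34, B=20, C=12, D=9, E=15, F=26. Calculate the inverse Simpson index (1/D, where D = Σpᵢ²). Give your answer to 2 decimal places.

Total N = 34+20+12+9+15+26 = 116, so the proportions are 0.293103, 0.172414, 0.103448, 0.077586, 0.12931, 0.224138 (working shown to 6 dp, full precision carried).
D = 0.293103² + 0.172414² + 0.103448² + 0.077586² + 0.12931² + 0.224138² = 0.085910 + 0.029727 + 0.010702 + 0.006020 + 0.016721 + 0.050238 = 0.199316.
So 1/D = 5.0172, i.e. 5.02 to 2 decimal places.

5.02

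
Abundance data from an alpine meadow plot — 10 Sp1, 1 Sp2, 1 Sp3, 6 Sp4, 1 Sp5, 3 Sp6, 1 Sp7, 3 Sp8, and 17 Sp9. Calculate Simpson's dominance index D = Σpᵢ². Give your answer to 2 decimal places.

0.24

Total N = 10+1+1+6+1+3+1+3+17 = 43, so the proportions are 0.2326, 0.0233, 0.0233, 0.1395, 0.0233, 0.0698, 0.0233, 0.0698, 0.3953 (working shown to 4 dp, full precision carried).
D = 0.2326² + 0.0233² + 0.0233² + 0.1395² + 0.0233² + 0.0698² + 0.0233² + 0.0698² + 0.3953² = 0.0541 + 0.0005 + 0.0005 + 0.0195 + 0.0005 + 0.0049 + 0.0005 + 0.0049 + 0.1563 = 0.2418.
To 2 decimal places, D = 0.24.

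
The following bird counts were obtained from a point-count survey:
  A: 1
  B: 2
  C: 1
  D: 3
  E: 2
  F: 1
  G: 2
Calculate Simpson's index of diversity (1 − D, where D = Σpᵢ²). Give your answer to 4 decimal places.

0.8333

Total N = 1+2+1+3+2+1+2 = 12, so the proportions are 0.083333, 0.166667, 0.083333, 0.25, 0.166667, 0.083333, 0.166667 (working shown to 6 dp, full precision carried).
D = 0.083333² + 0.166667² + 0.083333² + 0.25² + 0.166667² + 0.083333² + 0.166667² = 0.006944 + 0.027778 + 0.006944 + 0.062500 + 0.027778 + 0.006944 + 0.027778 = 0.166667.
So 1 − D = 0.833333, i.e. 0.8333 to 4 decimal places.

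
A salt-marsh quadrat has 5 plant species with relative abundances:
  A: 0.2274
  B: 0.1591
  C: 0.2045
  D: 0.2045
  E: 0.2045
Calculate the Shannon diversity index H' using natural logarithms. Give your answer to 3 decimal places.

Each pᵢ ln pᵢ term (working shown to 5 dp, full precision carried): 0.2274×(-1.48104)=-0.33679, 0.1591×(-1.83822)=-0.29246, 0.2045×(-1.58719)=-0.32458, 0.2045×(-1.58719)=-0.32458, 0.2045×(-1.58719)=-0.32458.
Sum = -1.60299, so H' = 1.603.

1.603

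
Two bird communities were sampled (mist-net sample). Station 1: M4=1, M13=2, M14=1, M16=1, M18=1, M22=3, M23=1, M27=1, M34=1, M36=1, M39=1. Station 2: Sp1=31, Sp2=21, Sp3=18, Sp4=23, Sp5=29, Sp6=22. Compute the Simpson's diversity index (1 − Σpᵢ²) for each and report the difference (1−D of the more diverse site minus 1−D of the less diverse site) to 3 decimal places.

0.060

Station 1: N=14, proportions 0.071429, 0.142857, 0.071429, 0.071429, 0.071429, 0.214286, 0.071429, 0.071429, 0.071429, 0.071429, 0.071429, giving 1−D = 0.887755 (working shown to 6 dp, full precision carried).
Station 2: N=144, proportions 0.215278, 0.145833, 0.125, 0.159722, 0.201389, 0.152778, giving 1−D = 0.827353.
Difference = |0.887755 − 0.827353| = 0.060402, i.e. 0.060 to 3 decimal places.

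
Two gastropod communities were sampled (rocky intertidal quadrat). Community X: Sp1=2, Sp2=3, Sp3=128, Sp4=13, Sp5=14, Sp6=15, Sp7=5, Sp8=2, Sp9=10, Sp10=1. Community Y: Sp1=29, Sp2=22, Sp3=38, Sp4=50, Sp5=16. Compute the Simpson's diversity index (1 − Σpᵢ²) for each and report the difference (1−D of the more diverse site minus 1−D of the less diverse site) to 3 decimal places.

Community X: N=193, proportions 0.01036, 0.01554, 0.66321, 0.06736, 0.07254, 0.07772, 0.02591, 0.01036, 0.05181, 0.00518, giving 1−D = 0.54047 (working shown to 5 dp, full precision carried).
Community Y: N=155, proportions 0.1871, 0.14194, 0.24516, 0.32258, 0.10323, giving 1−D = 0.77003.
Difference = |0.54047 − 0.77003| = 0.22956, i.e. 0.230 to 3 decimal places.

0.230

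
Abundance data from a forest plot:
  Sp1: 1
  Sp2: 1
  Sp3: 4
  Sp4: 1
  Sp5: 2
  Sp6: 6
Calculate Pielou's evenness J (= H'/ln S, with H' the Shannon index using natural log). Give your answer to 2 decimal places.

Total N = 1+1+4+1+2+6 = 15, so the proportions are 0.0667, 0.0667, 0.2667, 0.0667, 0.1333, 0.4 (working shown to 4 dp, full precision carried).
H' = −Σ pᵢ ln pᵢ = −((-0.1805) + (-0.1805) + (-0.3525) + (-0.1805) + (-0.2687) + (-0.3665)) = 1.5292.
With S = 6 species, ln S = 1.7918, so J = 1.5292/1.7918 = 0.8535, i.e. 0.85 to 2 decimal places.

0.85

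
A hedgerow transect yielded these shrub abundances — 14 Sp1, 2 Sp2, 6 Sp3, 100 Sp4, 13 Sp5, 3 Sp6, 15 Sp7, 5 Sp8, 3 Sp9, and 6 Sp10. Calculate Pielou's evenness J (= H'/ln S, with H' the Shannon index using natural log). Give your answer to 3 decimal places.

0.639

Total N = 14+2+6+100+13+3+15+5+3+6 = 167, so the proportions are 0.08383, 0.01198, 0.03593, 0.5988, 0.07784, 0.01796, 0.08982, 0.02994, 0.01796, 0.03593 (working shown to 5 dp, full precision carried).
H' = −Σ pᵢ ln pᵢ = −((-0.20782) + (-0.05299) + (-0.11951) + (-0.30708) + (-0.19874) + (-0.07220) + (-0.21646) + (-0.10505) + (-0.07220) + (-0.11951)) = 1.47156.
With S = 10 species, ln S = 2.30259, so J = 1.47156/2.30259 = 0.63909, i.e. 0.639 to 3 decimal places.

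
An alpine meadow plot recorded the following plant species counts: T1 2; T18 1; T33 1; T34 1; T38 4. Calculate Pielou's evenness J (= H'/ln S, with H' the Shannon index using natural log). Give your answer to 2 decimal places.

0.89

Total N = 2+1+1+1+4 = 9, so the proportions are 0.2222, 0.1111, 0.1111, 0.1111, 0.4444 (working shown to 4 dp, full precision carried).
H' = −Σ pᵢ ln pᵢ = −((-0.3342) + (-0.2441) + (-0.2441) + (-0.2441) + (-0.3604)) = 1.4271.
With S = 5 species, ln S = 1.6094, so J = 1.4271/1.6094 = 0.8867, i.e. 0.89 to 2 decimal places.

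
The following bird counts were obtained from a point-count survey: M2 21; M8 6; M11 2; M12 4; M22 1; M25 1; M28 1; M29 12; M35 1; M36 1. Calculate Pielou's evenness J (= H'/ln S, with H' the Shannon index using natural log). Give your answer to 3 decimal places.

Total N = 21+6+2+4+1+1+1+12+1+1 = 50, so the proportions are 0.42, 0.12, 0.04, 0.08, 0.02, 0.02, 0.02, 0.24, 0.02, 0.02 (working shown to 5 dp, full precision carried).
H' = −Σ pᵢ ln pᵢ = −((-0.36435) + (-0.25443) + (-0.12876) + (-0.20206) + (-0.07824) + (-0.07824) + (-0.07824) + (-0.34251) + (-0.07824) + (-0.07824)) = 1.68331.
With S = 10 species, ln S = 2.30259, so J = 1.68331/2.30259 = 0.73105, i.e. 0.731 to 3 decimal places.

0.731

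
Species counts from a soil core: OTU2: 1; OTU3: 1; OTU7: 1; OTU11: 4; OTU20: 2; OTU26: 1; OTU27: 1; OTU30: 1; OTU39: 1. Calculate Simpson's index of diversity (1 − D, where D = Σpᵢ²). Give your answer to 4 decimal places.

0.8402

Total N = 1+1+1+4+2+1+1+1+1 = 13, so the proportions are 0.076923, 0.076923, 0.076923, 0.307692, 0.153846, 0.076923, 0.076923, 0.076923, 0.076923 (working shown to 6 dp, full precision carried).
D = 0.076923² + 0.076923² + 0.076923² + 0.307692² + 0.153846² + 0.076923² + 0.076923² + 0.076923² + 0.076923² = 0.005917 + 0.005917 + 0.005917 + 0.094675 + 0.023669 + 0.005917 + 0.005917 + 0.005917 + 0.005917 = 0.159763.
So 1 − D = 0.840237, i.e. 0.8402 to 4 decimal places.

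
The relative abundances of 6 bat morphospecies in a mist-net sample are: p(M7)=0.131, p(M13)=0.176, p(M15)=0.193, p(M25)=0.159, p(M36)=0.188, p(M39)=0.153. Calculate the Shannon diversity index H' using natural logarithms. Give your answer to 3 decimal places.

Each pᵢ ln pᵢ term (working shown to 5 dp, full precision carried): 0.131×(-2.03256)=-0.26627, 0.176×(-1.73727)=-0.30576, 0.193×(-1.64507)=-0.31750, 0.159×(-1.83885)=-0.29238, 0.188×(-1.67131)=-0.31421, 0.153×(-1.87732)=-0.28723.
Sum = -1.78334, so H' = 1.783.

1.783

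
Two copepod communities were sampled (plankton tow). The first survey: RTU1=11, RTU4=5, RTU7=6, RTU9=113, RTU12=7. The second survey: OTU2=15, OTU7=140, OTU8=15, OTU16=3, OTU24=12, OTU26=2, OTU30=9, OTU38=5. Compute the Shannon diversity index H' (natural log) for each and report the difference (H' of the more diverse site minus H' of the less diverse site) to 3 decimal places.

The first survey: N=142, proportions 0.077465, 0.035211, 0.042254, 0.795775, 0.049296, giving H' = 0.779836 (working shown to 6 dp, full precision carried).
The second survey: N=201, proportions 0.074627, 0.696517, 0.074627, 0.014925, 0.059701, 0.00995, 0.044776, 0.024876, giving H' = 1.147113.
Difference = |0.779836 − 1.147113| = 0.367277, i.e. 0.367 to 3 decimal places.

0.367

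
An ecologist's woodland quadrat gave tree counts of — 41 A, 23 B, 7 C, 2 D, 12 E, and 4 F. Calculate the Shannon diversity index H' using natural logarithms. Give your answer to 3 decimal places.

Total N = 41+23+7+2+12+4 = 89, so the proportions are 0.46067, 0.25843, 0.07865, 0.02247, 0.13483, 0.04494 (working shown to 5 dp, full precision carried).
Each pᵢ ln pᵢ term: 0.46067×(-0.77506)=-0.35705, 0.25843×(-1.35314)=-0.34969, 0.07865×(-2.54273)=-0.19999, 0.02247×(-3.79549)=-0.08529, 0.13483×(-2.00373)=-0.27017, 0.04494×(-3.10234)=-0.13943.
Sum = -1.40162, so H' = 1.402.

1.402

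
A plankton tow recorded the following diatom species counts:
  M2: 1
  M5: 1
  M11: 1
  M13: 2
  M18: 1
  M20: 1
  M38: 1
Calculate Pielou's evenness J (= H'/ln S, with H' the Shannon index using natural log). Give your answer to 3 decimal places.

Total N = 1+1+1+2+1+1+1 = 8, so the proportions are 0.125, 0.125, 0.125, 0.25, 0.125, 0.125, 0.125 (working shown to 5 dp, full precision carried).
H' = −Σ pᵢ ln pᵢ = −((-0.25993) + (-0.25993) + (-0.25993) + (-0.34657) + (-0.25993) + (-0.25993) + (-0.25993)) = 1.90615.
With S = 7 species, ln S = 1.94591, so J = 1.90615/1.94591 = 0.97957, i.e. 0.980 to 3 decimal places.

0.980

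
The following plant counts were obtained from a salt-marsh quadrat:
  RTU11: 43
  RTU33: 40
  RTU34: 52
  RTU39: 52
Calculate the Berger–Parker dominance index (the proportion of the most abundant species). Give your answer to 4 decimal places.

0.2781

Total N = 43+40+52+52 = 187, so the proportions are 0.229947, 0.213904, 0.278075, 0.278075 (working shown to 6 dp, full precision carried).
The largest proportion is 0.278075, i.e. d = 0.2781 to 4 decimal places.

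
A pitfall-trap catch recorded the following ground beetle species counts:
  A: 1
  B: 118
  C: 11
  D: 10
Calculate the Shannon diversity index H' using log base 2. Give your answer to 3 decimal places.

0.819

Total N = 1+118+11+10 = 140, so the proportions are 0.00714, 0.84286, 0.07857, 0.07143 (working shown to 5 dp, full precision carried).
Each pᵢ log₂ pᵢ term: 0.00714×(-7.12928)=-0.05092, 0.84286×(-0.24664)=-0.20788, 0.07857×(-3.66985)=-0.28835, 0.07143×(-3.80735)=-0.27195.
Sum = -0.81911, so H' = 0.819.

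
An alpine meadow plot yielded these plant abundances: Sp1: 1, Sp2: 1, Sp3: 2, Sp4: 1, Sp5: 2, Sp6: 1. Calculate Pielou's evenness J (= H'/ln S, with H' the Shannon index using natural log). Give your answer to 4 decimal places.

0.9671

Total N = 1+1+2+1+2+1 = 8, so the proportions are 0.125, 0.125, 0.25, 0.125, 0.25, 0.125 (working shown to 6 dp, full precision carried).
H' = −Σ pᵢ ln pᵢ = −((-0.259930) + (-0.259930) + (-0.346574) + (-0.259930) + (-0.346574) + (-0.259930)) = 1.732868.
With S = 6 species, ln S = 1.791759, so J = 1.732868/1.791759 = 0.967132, i.e. 0.9671 to 4 decimal places.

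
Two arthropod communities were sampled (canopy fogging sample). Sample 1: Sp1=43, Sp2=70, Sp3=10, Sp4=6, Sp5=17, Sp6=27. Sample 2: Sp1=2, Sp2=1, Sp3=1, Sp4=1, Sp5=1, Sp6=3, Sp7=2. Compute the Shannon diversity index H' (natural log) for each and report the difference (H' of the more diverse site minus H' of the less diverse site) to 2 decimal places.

0.33

Sample 1: N=173, proportions 0.24855, 0.40462, 0.0578, 0.03468, 0.09827, 0.15607, giving H' = 1.51136 (working shown to 5 dp, full precision carried).
Sample 2: N=11, proportions 0.18182, 0.09091, 0.09091, 0.09091, 0.09091, 0.27273, 0.18182, giving H' = 1.84622.
Difference = |1.51136 − 1.84622| = 0.33486, i.e. 0.33 to 2 decimal places.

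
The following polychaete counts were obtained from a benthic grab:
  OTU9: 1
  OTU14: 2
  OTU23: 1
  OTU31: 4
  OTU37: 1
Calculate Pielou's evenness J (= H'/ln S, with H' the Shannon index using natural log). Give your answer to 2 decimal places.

0.89

Total N = 1+2+1+4+1 = 9, so the proportions are 0.1111, 0.2222, 0.1111, 0.4444, 0.1111 (working shown to 4 dp, full precision carried).
H' = −Σ pᵢ ln pᵢ = −((-0.2441) + (-0.3342) + (-0.2441) + (-0.3604) + (-0.2441)) = 1.4271.
With S = 5 species, ln S = 1.6094, so J = 1.4271/1.6094 = 0.8867, i.e. 0.89 to 2 decimal places.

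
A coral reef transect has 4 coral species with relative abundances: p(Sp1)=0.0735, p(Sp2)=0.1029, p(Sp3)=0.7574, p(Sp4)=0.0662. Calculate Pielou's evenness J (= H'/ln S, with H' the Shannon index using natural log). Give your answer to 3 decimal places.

H' = −Σ pᵢ ln pᵢ = −((-0.19187) + (-0.23399) + (-0.21045) + (-0.17974)) = 0.81606 (working shown to 5 dp, full precision carried).
With S = 4 species, ln S = 1.38629, so J = 0.81606/1.38629 = 0.58866, i.e. 0.589 to 3 decimal places.

0.589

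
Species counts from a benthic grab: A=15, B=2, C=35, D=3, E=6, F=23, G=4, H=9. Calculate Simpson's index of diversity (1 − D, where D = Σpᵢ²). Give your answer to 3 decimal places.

0.774

Total N = 15+2+35+3+6+23+4+9 = 97, so the proportions are 0.15464, 0.02062, 0.36082, 0.03093, 0.06186, 0.23711, 0.04124, 0.09278 (working shown to 5 dp, full precision carried).
D = 0.15464² + 0.02062² + 0.36082² + 0.03093² + 0.06186² + 0.23711² + 0.04124² + 0.09278² = 0.02391 + 0.00043 + 0.13019 + 0.00096 + 0.00383 + 0.05622 + 0.00170 + 0.00861 = 0.22585.
So 1 − D = 0.77415, i.e. 0.774 to 3 decimal places.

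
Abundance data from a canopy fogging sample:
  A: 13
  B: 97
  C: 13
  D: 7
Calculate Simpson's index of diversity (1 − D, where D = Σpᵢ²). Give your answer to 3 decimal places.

0.420

Total N = 13+97+13+7 = 130, so the proportions are 0.1, 0.74615, 0.1, 0.05385 (working shown to 5 dp, full precision carried).
D = 0.1² + 0.74615² + 0.1² + 0.05385² = 0.01000 + 0.55675 + 0.01000 + 0.00290 = 0.57964.
So 1 − D = 0.42036, i.e. 0.420 to 3 decimal places.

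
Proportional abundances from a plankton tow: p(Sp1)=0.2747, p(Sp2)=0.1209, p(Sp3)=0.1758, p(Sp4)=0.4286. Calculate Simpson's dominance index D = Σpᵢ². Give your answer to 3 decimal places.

D = 0.2747² + 0.1209² + 0.1758² + 0.4286² = 0.07546 + 0.01462 + 0.03091 + 0.18370 = 0.30468 (working shown to 5 dp, full precision carried).
To 3 decimal places, D = 0.305.

0.305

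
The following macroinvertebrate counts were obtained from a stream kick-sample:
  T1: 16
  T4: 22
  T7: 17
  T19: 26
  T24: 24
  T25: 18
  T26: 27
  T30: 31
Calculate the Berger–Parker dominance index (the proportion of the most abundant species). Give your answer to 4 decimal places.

0.1713

Total N = 16+22+17+26+24+18+27+31 = 181, so the proportions are 0.088398, 0.121547, 0.093923, 0.143646, 0.132597, 0.099448, 0.149171, 0.171271 (working shown to 6 dp, full precision carried).
The largest proportion is 0.171271, i.e. d = 0.1713 to 4 decimal places.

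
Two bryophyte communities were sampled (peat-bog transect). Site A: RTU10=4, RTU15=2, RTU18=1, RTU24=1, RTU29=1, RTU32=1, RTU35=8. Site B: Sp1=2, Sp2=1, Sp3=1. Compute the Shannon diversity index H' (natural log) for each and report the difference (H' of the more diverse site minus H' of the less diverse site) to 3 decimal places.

0.541

Site A: N=18, proportions 0.22222, 0.11111, 0.05556, 0.05556, 0.05556, 0.05556, 0.44444, giving H' = 1.58109 (working shown to 5 dp, full precision carried).
Site B: N=4, proportions 0.5, 0.25, 0.25, giving H' = 1.03972.
Difference = |1.58109 − 1.03972| = 0.54137, i.e. 0.541 to 3 decimal places.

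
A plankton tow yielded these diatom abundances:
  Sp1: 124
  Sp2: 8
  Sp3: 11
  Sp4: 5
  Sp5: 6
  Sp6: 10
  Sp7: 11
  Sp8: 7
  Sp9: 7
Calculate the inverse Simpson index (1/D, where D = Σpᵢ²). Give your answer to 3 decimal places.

Total N = 124+8+11+5+6+10+11+7+7 = 189, so the proportions are 0.656085, 0.042328, 0.058201, 0.026455, 0.031746, 0.05291, 0.058201, 0.037037, 0.037037 (working shown to 6 dp, full precision carried).
D = 0.656085² + 0.042328² + 0.058201² + 0.026455² + 0.031746² + 0.05291² + 0.058201² + 0.037037² + 0.037037² = 0.430447 + 0.001792 + 0.003387 + 0.000700 + 0.001008 + 0.002799 + 0.003387 + 0.001372 + 0.001372 = 0.446264.
So 1/D = 2.24083, i.e. 2.241 to 3 decimal places.

2.241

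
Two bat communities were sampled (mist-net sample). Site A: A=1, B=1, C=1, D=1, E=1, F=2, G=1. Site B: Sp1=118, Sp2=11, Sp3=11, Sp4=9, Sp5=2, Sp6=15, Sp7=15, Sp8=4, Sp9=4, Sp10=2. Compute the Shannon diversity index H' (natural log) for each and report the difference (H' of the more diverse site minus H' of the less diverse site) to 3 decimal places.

0.479

Site A: N=8, proportions 0.125, 0.125, 0.125, 0.125, 0.125, 0.25, 0.125, giving H' = 1.906155 (working shown to 6 dp, full precision carried).
Site B: N=191, proportions 0.617801, 0.057592, 0.057592, 0.04712, 0.010471, 0.078534, 0.078534, 0.020942, 0.020942, 0.010471, giving H' = 1.427279.
Difference = |1.906155 − 1.427279| = 0.478876, i.e. 0.479 to 3 decimal places.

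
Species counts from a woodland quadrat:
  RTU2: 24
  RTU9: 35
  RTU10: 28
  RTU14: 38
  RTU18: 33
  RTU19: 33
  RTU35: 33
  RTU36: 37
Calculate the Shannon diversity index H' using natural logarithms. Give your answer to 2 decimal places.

2.07

Total N = 24+35+28+38+33+33+33+37 = 261, so the proportions are 0.092, 0.1341, 0.1073, 0.1456, 0.1264, 0.1264, 0.1264, 0.1418 (working shown to 4 dp, full precision carried).
Each pᵢ ln pᵢ term: 0.092×(-2.3865)=-0.2194, 0.1341×(-2.0092)=-0.2694, 0.1073×(-2.2323)=-0.2395, 0.1456×(-1.9269)=-0.2805, 0.1264×(-2.0680)=-0.2615, 0.1264×(-2.0680)=-0.2615, 0.1264×(-2.0680)=-0.2615, 0.1418×(-1.9536)=-0.2769.
Sum = -2.0703, so H' = 2.07.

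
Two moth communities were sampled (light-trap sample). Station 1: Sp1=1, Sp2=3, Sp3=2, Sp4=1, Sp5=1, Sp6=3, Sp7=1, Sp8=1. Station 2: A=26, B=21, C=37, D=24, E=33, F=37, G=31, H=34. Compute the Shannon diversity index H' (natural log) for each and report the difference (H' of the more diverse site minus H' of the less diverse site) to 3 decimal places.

Station 1: N=13, proportions 0.07692, 0.23077, 0.15385, 0.07692, 0.07692, 0.23077, 0.07692, 0.07692, giving H' = 1.95126 (working shown to 5 dp, full precision carried).
Station 2: N=243, proportions 0.107, 0.08642, 0.15226, 0.09877, 0.1358, 0.15226, 0.12757, 0.13992, giving H' = 2.06153.
Difference = |1.95126 − 2.06153| = 0.11027, i.e. 0.110 to 3 decimal places.

0.110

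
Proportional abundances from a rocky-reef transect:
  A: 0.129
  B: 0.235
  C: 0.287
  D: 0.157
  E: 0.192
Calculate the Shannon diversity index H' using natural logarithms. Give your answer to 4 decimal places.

Each pᵢ ln pᵢ term (working shown to 6 dp, full precision carried): 0.129×(-2.047943)=-0.264185, 0.235×(-1.448170)=-0.340320, 0.287×(-1.248273)=-0.358254, 0.157×(-1.851509)=-0.290687, 0.192×(-1.650260)=-0.316850.
Sum = -1.570296, so H' = 1.5703.

1.5703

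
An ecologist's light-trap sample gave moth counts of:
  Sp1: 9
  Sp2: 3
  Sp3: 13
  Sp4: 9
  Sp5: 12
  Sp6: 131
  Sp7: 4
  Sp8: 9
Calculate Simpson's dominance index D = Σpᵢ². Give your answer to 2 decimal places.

0.49

Total N = 9+3+13+9+12+131+4+9 = 190, so the proportions are 0.0474, 0.0158, 0.0684, 0.0474, 0.0632, 0.6895, 0.0211, 0.0474 (working shown to 4 dp, full precision carried).
D = 0.0474² + 0.0158² + 0.0684² + 0.0474² + 0.0632² + 0.6895² + 0.0211² + 0.0474² = 0.0022 + 0.0002 + 0.0047 + 0.0022 + 0.0040 + 0.4754 + 0.0004 + 0.0022 = 0.4915.
To 2 decimal places, D = 0.49.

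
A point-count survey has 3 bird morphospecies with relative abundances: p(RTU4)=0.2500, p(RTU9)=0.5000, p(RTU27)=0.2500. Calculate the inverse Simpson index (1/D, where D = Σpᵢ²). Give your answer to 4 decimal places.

D = 0.25² + 0.5² + 0.25² = 0.0625000 + 0.2500000 + 0.0625000 = 0.3750000 (working shown to 7 dp, full precision carried).
So 1/D = 2.666667, i.e. 2.6667 to 4 decimal places.

2.6667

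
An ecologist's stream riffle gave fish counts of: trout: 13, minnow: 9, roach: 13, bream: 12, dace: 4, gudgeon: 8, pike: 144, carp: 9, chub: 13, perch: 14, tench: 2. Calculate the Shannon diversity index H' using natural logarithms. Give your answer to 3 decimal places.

Total N = 13+9+13+12+4+8+144+9+13+14+2 = 241, so the proportions are 0.05394, 0.03734, 0.05394, 0.04979, 0.0166, 0.0332, 0.59751, 0.03734, 0.05394, 0.05809, 0.0083 (working shown to 5 dp, full precision carried).
Each pᵢ ln pᵢ term: 0.05394×(-2.91985)=-0.15750, 0.03734×(-3.28757)=-0.12277, 0.05394×(-2.91985)=-0.15750, 0.04979×(-2.99989)=-0.14937, 0.0166×(-4.09850)=-0.06802, 0.0332×(-3.40536)=-0.11304, 0.59751×(-0.51498)=-0.30771, 0.03734×(-3.28757)=-0.12277, 0.05394×(-2.91985)=-0.15750, 0.05809×(-2.84574)=-0.16531, 0.0083×(-4.79165)=-0.03976.
Sum = -1.56127, so H' = 1.561.

1.561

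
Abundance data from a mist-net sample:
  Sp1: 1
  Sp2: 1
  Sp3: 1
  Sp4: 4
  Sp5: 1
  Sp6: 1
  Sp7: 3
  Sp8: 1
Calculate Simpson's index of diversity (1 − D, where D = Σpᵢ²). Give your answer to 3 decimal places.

0.817

Total N = 1+1+1+4+1+1+3+1 = 13, so the proportions are 0.07692, 0.07692, 0.07692, 0.30769, 0.07692, 0.07692, 0.23077, 0.07692 (working shown to 5 dp, full precision carried).
D = 0.07692² + 0.07692² + 0.07692² + 0.30769² + 0.07692² + 0.07692² + 0.23077² + 0.07692² = 0.00592 + 0.00592 + 0.00592 + 0.09467 + 0.00592 + 0.00592 + 0.05325 + 0.00592 = 0.18343.
So 1 − D = 0.81657, i.e. 0.817 to 3 decimal places.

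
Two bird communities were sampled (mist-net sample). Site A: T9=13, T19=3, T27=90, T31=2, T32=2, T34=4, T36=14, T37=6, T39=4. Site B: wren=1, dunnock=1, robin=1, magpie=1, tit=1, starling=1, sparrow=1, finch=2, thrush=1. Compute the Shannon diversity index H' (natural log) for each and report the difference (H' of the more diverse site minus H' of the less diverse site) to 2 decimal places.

Site A: N=138, proportions 0.0942, 0.0217, 0.6522, 0.0145, 0.0145, 0.029, 0.1014, 0.0435, 0.029, giving H' = 1.2810 (working shown to 4 dp, full precision carried).
Site B: N=10, proportions 0.1, 0.1, 0.1, 0.1, 0.1, 0.1, 0.1, 0.2, 0.1, giving H' = 2.1640.
Difference = |1.2810 − 2.1640| = 0.8830, i.e. 0.88 to 2 decimal places.

0.88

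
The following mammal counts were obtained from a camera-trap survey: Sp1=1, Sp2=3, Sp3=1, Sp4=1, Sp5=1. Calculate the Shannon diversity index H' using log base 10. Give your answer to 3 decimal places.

Total N = 1+3+1+1+1 = 7, so the proportions are 0.14286, 0.42857, 0.14286, 0.14286, 0.14286 (working shown to 5 dp, full precision carried).
Each pᵢ log₁₀ pᵢ term: 0.14286×(-0.84510)=-0.12073, 0.42857×(-0.36798)=-0.15770, 0.14286×(-0.84510)=-0.12073, 0.14286×(-0.84510)=-0.12073, 0.14286×(-0.84510)=-0.12073.
Sum = -0.64062, so H' = 0.641.

0.641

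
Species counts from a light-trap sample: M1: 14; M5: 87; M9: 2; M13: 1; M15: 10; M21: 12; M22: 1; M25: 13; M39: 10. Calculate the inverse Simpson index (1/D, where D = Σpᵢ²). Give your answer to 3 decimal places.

Total N = 14+87+2+1+10+12+1+13+10 = 150, so the proportions are 0.093333, 0.58, 0.013333, 0.006667, 0.066667, 0.08, 0.006667, 0.086667, 0.066667 (working shown to 6 dp, full precision carried).
D = 0.093333² + 0.58² + 0.013333² + 0.006667² + 0.066667² + 0.08² + 0.006667² + 0.086667² + 0.066667² = 0.008711 + 0.336400 + 0.000178 + 0.000044 + 0.004444 + 0.006400 + 0.000044 + 0.007511 + 0.004444 = 0.368178.
So 1/D = 2.71608, i.e. 2.716 to 3 decimal places.

2.716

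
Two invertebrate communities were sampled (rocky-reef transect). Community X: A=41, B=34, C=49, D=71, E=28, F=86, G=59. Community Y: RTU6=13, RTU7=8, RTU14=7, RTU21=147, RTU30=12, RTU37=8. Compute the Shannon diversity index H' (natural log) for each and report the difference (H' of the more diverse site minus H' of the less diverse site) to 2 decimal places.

0.93

Community X: N=368, proportions 0.1114, 0.0924, 0.1332, 0.1929, 0.0761, 0.2337, 0.1603, giving H' = 1.8797 (working shown to 4 dp, full precision carried).
Community Y: N=195, proportions 0.0667, 0.041, 0.0359, 0.7538, 0.0615, 0.041, giving H' = 0.9466.
Difference = |1.8797 − 0.9466| = 0.9331, i.e. 0.93 to 2 decimal places.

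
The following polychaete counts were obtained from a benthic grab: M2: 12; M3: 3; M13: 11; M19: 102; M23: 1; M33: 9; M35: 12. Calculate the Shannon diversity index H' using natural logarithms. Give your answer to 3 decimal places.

Total N = 12+3+11+102+1+9+12 = 150, so the proportions are 0.08, 0.02, 0.07333, 0.68, 0.00667, 0.06, 0.08 (working shown to 5 dp, full precision carried).
Each pᵢ ln pᵢ term: 0.08×(-2.52573)=-0.20206, 0.02×(-3.91202)=-0.07824, 0.07333×(-2.61274)=-0.19160, 0.68×(-0.38566)=-0.26225, 0.00667×(-5.01064)=-0.03340, 0.06×(-2.81341)=-0.16880, 0.08×(-2.52573)=-0.20206.
Sum = -1.13842, so H' = 1.138.

1.138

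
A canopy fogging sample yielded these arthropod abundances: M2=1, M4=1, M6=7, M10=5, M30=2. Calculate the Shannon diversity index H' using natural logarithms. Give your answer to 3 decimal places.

Total N = 1+1+7+5+2 = 16, so the proportions are 0.0625, 0.0625, 0.4375, 0.3125, 0.125 (working shown to 5 dp, full precision carried).
Each pᵢ ln pᵢ term: 0.0625×(-2.77259)=-0.17329, 0.0625×(-2.77259)=-0.17329, 0.4375×(-0.82668)=-0.36167, 0.3125×(-1.16315)=-0.36348, 0.125×(-2.07944)=-0.25993.
Sum = -1.33166, so H' = 1.332.

1.332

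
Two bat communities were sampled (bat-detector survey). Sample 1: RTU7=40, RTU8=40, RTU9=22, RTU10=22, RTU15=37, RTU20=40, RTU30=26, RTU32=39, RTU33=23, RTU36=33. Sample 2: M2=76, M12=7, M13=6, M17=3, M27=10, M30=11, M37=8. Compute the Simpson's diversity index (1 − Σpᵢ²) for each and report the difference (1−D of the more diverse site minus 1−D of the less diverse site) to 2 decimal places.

0.31

Sample 1: N=322, proportions 0.1242, 0.1242, 0.0683, 0.0683, 0.1149, 0.1242, 0.0807, 0.1211, 0.0714, 0.1025, giving 1−D = 0.8944 (working shown to 4 dp, full precision carried).
Sample 2: N=121, proportions 0.6281, 0.0579, 0.0496, 0.0248, 0.0826, 0.0909, 0.0661, giving 1−D = 0.5796.
Difference = |0.8944 − 0.5796| = 0.3148, i.e. 0.31 to 2 decimal places.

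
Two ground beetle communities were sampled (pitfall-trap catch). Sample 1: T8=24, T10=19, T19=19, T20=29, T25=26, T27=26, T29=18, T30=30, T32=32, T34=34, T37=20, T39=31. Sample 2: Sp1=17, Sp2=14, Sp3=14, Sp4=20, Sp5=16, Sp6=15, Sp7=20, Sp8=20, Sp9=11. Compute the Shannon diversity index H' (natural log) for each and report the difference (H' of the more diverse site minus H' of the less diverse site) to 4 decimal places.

Sample 1: N=308, proportions 0.077922, 0.061688, 0.061688, 0.094156, 0.084416, 0.084416, 0.058442, 0.097403, 0.103896, 0.11039, 0.064935, 0.100649, giving H' = 2.462355 (working shown to 6 dp, full precision carried).
Sample 2: N=147, proportions 0.115646, 0.095238, 0.095238, 0.136054, 0.108844, 0.102041, 0.136054, 0.136054, 0.07483, giving H' = 2.179812.
Difference = |2.462355 − 2.179812| = 0.282543, i.e. 0.2825 to 4 decimal places.

0.2825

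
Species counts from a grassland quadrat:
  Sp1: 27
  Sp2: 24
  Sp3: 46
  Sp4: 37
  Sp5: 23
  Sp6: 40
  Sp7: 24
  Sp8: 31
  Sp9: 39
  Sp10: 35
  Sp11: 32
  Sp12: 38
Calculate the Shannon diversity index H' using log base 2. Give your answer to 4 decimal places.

3.5514

Total N = 27+24+46+37+23+40+24+31+39+35+32+38 = 396, so the proportions are 0.068182, 0.060606, 0.116162, 0.093434, 0.058081, 0.10101, 0.060606, 0.078283, 0.098485, 0.088384, 0.080808, 0.09596 (working shown to 6 dp, full precision carried).
Each pᵢ log₂ pᵢ term: 0.068182×(-3.874469)=-0.264168, 0.060606×(-4.044394)=-0.245115, 0.116162×(-3.105795)=-0.360774, 0.093434×(-3.419903)=-0.319536, 0.058081×(-4.105795)=-0.238468, 0.10101×(-3.307429)=-0.334084, 0.060606×(-4.044394)=-0.245115, 0.078283×(-3.675160)=-0.287702, 0.098485×(-3.343954)=-0.329329, 0.088384×(-3.500074)=-0.309350, 0.080808×(-3.629357)=-0.293281, 0.09596×(-3.381429)=-0.324481.
Sum = -3.551403, so H' = 3.5514.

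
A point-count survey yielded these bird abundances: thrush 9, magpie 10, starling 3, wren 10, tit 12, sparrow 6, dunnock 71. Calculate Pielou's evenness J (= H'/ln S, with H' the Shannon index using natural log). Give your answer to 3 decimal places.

Total N = 9+10+3+10+12+6+71 = 121, so the proportions are 0.07438, 0.08264, 0.02479, 0.08264, 0.09917, 0.04959, 0.58678 (working shown to 5 dp, full precision carried).
H' = −Σ pᵢ ln pᵢ = −((-0.19328) + (-0.20605) + (-0.09167) + (-0.20605) + (-0.22918) + (-0.14896) + (-0.31282)) = 1.38800.
With S = 7 species, ln S = 1.94591, so J = 1.38800/1.94591 = 0.71329, i.e. 0.713 to 3 decimal places.

0.713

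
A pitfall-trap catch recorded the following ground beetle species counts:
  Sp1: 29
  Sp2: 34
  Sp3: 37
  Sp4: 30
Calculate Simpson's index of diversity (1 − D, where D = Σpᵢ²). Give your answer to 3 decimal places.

Total N = 29+34+37+30 = 130, so the proportions are 0.22308, 0.26154, 0.28462, 0.23077 (working shown to 5 dp, full precision carried).
D = 0.22308² + 0.26154² + 0.28462² + 0.23077² = 0.04976 + 0.06840 + 0.08101 + 0.05325 = 0.25243.
So 1 − D = 0.74757, i.e. 0.748 to 3 decimal places.

0.748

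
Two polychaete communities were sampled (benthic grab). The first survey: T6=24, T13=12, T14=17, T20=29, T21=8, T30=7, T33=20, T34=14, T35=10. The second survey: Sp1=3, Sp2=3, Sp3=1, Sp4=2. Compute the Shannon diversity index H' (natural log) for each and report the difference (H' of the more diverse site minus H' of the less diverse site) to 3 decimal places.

0.787

The first survey: N=141, proportions 0.17021, 0.08511, 0.12057, 0.20567, 0.05674, 0.04965, 0.14184, 0.09929, 0.07092, giving H' = 2.09732 (working shown to 5 dp, full precision carried).
The second survey: N=9, proportions 0.33333, 0.33333, 0.11111, 0.22222, giving H' = 1.31078.
Difference = |2.09732 − 1.31078| = 0.78654, i.e. 0.787 to 3 decimal places.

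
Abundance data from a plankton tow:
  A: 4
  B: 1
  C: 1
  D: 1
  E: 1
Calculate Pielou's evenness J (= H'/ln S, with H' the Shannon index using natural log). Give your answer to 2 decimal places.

0.86

Total N = 4+1+1+1+1 = 8, so the proportions are 0.5, 0.125, 0.125, 0.125, 0.125 (working shown to 4 dp, full precision carried).
H' = −Σ pᵢ ln pᵢ = −((-0.3466) + (-0.2599) + (-0.2599) + (-0.2599) + (-0.2599)) = 1.3863.
With S = 5 species, ln S = 1.6094, so J = 1.3863/1.6094 = 0.8614, i.e. 0.86 to 2 decimal places.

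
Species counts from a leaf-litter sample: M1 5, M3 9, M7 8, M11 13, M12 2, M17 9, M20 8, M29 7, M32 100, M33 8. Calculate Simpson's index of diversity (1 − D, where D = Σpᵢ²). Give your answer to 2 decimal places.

0.63

Total N = 5+9+8+13+2+9+8+7+100+8 = 169, so the proportions are 0.0296, 0.0533, 0.0473, 0.0769, 0.0118, 0.0533, 0.0473, 0.0414, 0.5917, 0.0473 (working shown to 4 dp, full precision carried).
D = 0.0296² + 0.0533² + 0.0473² + 0.0769² + 0.0118² + 0.0533² + 0.0473² + 0.0414² + 0.5917² + 0.0473² = 0.0009 + 0.0028 + 0.0022 + 0.0059 + 0.0001 + 0.0028 + 0.0022 + 0.0017 + 0.3501 + 0.0022 = 0.3712.
So 1 − D = 0.6288, i.e. 0.63 to 2 decimal places.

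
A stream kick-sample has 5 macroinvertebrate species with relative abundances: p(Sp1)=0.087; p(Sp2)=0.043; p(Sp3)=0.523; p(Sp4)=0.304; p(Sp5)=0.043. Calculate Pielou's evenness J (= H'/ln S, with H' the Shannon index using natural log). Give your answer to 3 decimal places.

0.736

H' = −Σ pᵢ ln pᵢ = −((-0.21244) + (-0.13530) + (-0.33899) + (-0.36198) + (-0.13530)) = 1.18402 (working shown to 5 dp, full precision carried).
With S = 5 species, ln S = 1.60944, so J = 1.18402/1.60944 = 0.73567, i.e. 0.736 to 3 decimal places.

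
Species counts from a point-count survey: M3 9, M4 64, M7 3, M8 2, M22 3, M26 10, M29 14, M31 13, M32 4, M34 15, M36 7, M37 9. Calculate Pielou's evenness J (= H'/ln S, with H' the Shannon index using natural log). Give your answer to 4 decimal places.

0.7966

Total N = 9+64+3+2+3+10+14+13+4+15+7+9 = 153, so the proportions are 0.058824, 0.418301, 0.019608, 0.013072, 0.019608, 0.065359, 0.091503, 0.084967, 0.026144, 0.098039, 0.045752, 0.058824 (working shown to 6 dp, full precision carried).
H' = −Σ pᵢ ln pᵢ = −((-0.166660) + (-0.364572) + (-0.077095) + (-0.056697) + (-0.077095) + (-0.178291) + (-0.218819) + (-0.209486) + (-0.095272) + (-0.227685) + (-0.141122) + (-0.166660)) = 1.979452.
With S = 12 species, ln S = 2.484907, so J = 1.979452/2.484907 = 0.796590, i.e. 0.7966 to 4 decimal places.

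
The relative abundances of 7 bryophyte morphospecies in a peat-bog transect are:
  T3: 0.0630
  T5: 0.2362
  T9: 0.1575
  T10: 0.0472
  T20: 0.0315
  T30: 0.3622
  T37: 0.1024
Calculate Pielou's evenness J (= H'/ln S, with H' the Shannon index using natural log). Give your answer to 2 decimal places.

0.85

H' = −Σ pᵢ ln pᵢ = −((-0.1742) + (-0.3409) + (-0.2911) + (-0.1441) + (-0.1089) + (-0.3678) + (-0.2334)) = 1.6604 (working shown to 4 dp, full precision carried).
With S = 7 species, ln S = 1.9459, so J = 1.6604/1.9459 = 0.8533, i.e. 0.85 to 2 decimal places.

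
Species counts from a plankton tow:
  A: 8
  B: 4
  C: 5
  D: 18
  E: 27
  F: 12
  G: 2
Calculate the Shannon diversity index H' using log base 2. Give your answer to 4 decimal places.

2.4049

Total N = 8+4+5+18+27+12+2 = 76, so the proportions are 0.105263, 0.052632, 0.065789, 0.236842, 0.355263, 0.157895, 0.026316 (working shown to 6 dp, full precision carried).
Each pᵢ log₂ pᵢ term: 0.105263×(-3.247928)=-0.341887, 0.052632×(-4.247928)=-0.223575, 0.065789×(-3.925999)=-0.258289, 0.236842×(-2.078003)=-0.492158, 0.355263×(-1.493040)=-0.530422, 0.157895×(-2.662965)=-0.420468, 0.026316×(-5.247928)=-0.138103.
Sum = -2.404904, so H' = 2.4049.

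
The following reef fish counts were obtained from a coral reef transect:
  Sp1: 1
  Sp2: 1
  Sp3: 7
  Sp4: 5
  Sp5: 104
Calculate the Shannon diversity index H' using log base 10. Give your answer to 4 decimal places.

Total N = 1+1+7+5+104 = 118, so the proportions are 0.008475, 0.008475, 0.059322, 0.042373, 0.881356 (working shown to 6 dp, full precision carried).
Each pᵢ log₁₀ pᵢ term: 0.008475×(-2.071882)=-0.017558, 0.008475×(-2.071882)=-0.017558, 0.059322×(-1.226784)=-0.072775, 0.042373×(-1.372912)=-0.058174, 0.881356×(-0.054849)=-0.048341.
Sum = -0.214407, so H' = 0.2144.

0.2144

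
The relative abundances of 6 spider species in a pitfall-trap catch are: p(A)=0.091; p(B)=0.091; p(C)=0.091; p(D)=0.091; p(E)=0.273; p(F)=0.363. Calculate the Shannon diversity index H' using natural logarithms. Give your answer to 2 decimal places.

Each pᵢ ln pᵢ term (working shown to 4 dp, full precision carried): 0.091×(-2.3969)=-0.2181, 0.091×(-2.3969)=-0.2181, 0.091×(-2.3969)=-0.2181, 0.091×(-2.3969)=-0.2181, 0.273×(-1.2983)=-0.3544, 0.363×(-1.0134)=-0.3678.
Sum = -1.5947, so H' = 1.59.

1.59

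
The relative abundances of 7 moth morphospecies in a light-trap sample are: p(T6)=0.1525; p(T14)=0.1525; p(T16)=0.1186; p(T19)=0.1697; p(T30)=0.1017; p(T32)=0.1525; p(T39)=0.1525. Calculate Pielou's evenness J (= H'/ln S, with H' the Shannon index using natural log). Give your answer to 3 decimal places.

H' = −Σ pᵢ ln pᵢ = −((-0.28679) + (-0.28679) + (-0.25286) + (-0.30100) + (-0.23246) + (-0.28679) + (-0.28679)) = 1.93347 (working shown to 5 dp, full precision carried).
With S = 7 species, ln S = 1.94591, so J = 1.93347/1.94591 = 0.99361, i.e. 0.994 to 3 decimal places.

0.994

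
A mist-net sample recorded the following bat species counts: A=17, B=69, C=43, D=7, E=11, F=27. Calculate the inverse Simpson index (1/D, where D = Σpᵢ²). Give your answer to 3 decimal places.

Total N = 17+69+43+7+11+27 = 174, so the proportions are 0.0977011, 0.3965517, 0.2471264, 0.0402299, 0.0632184, 0.1551724 (working shown to 7 dp, full precision carried).
D = 0.0977011² + 0.3965517² + 0.2471264² + 0.0402299² + 0.0632184² + 0.1551724² = 0.0095455 + 0.1572533 + 0.0610715 + 0.0016184 + 0.0039966 + 0.0240785 = 0.2575637.
So 1/D = 3.88253, i.e. 3.883 to 3 decimal places.

3.883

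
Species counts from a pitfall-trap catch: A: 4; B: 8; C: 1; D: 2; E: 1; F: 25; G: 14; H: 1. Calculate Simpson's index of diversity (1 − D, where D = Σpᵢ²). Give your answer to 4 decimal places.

Total N = 4+8+1+2+1+25+14+1 = 56, so the proportions are 0.071429, 0.142857, 0.017857, 0.035714, 0.017857, 0.446429, 0.25, 0.017857 (working shown to 6 dp, full precision carried).
D = 0.071429² + 0.142857² + 0.017857² + 0.035714² + 0.017857² + 0.446429² + 0.25² + 0.017857² = 0.005102 + 0.020408 + 0.000319 + 0.001276 + 0.000319 + 0.199298 + 0.062500 + 0.000319 = 0.289541.
So 1 − D = 0.710459, i.e. 0.7105 to 4 decimal places.

0.7105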